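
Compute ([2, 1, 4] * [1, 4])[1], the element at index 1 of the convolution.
Use y[k] = Σ_i a[i]·b[k-i] at k=1. y[1] = 2×4 + 1×1 = 9

9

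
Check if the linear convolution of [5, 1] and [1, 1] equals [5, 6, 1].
Recompute linear convolution of [5, 1] and [1, 1]: y[0] = 5×1 = 5; y[1] = 5×1 + 1×1 = 6; y[2] = 1×1 = 1 → [5, 6, 1]. Given [5, 6, 1] matches, so answer: Yes

Yes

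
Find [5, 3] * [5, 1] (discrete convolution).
y[0] = 5×5 = 25; y[1] = 5×1 + 3×5 = 20; y[2] = 3×1 = 3

[25, 20, 3]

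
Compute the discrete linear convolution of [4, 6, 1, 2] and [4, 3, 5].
y[0] = 4×4 = 16; y[1] = 4×3 + 6×4 = 36; y[2] = 4×5 + 6×3 + 1×4 = 42; y[3] = 6×5 + 1×3 + 2×4 = 41; y[4] = 1×5 + 2×3 = 11; y[5] = 2×5 = 10

[16, 36, 42, 41, 11, 10]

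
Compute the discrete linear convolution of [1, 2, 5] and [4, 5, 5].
y[0] = 1×4 = 4; y[1] = 1×5 + 2×4 = 13; y[2] = 1×5 + 2×5 + 5×4 = 35; y[3] = 2×5 + 5×5 = 35; y[4] = 5×5 = 25

[4, 13, 35, 35, 25]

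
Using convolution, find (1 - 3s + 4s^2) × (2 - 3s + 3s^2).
Ascending coefficients: a = [1, -3, 4], b = [2, -3, 3]. c[0] = 1×2 = 2; c[1] = 1×-3 + -3×2 = -9; c[2] = 1×3 + -3×-3 + 4×2 = 20; c[3] = -3×3 + 4×-3 = -21; c[4] = 4×3 = 12. Result coefficients: [2, -9, 20, -21, 12] → 2 - 9s + 20s^2 - 21s^3 + 12s^4

2 - 9s + 20s^2 - 21s^3 + 12s^4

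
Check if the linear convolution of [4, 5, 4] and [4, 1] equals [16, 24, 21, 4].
Recompute linear convolution of [4, 5, 4] and [4, 1]: y[0] = 4×4 = 16; y[1] = 4×1 + 5×4 = 24; y[2] = 5×1 + 4×4 = 21; y[3] = 4×1 = 4 → [16, 24, 21, 4]. Given [16, 24, 21, 4] matches, so answer: Yes

Yes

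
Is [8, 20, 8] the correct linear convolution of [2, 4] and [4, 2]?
Recompute linear convolution of [2, 4] and [4, 2]: y[0] = 2×4 = 8; y[1] = 2×2 + 4×4 = 20; y[2] = 4×2 = 8 → [8, 20, 8]. Given [8, 20, 8] matches, so answer: Yes

Yes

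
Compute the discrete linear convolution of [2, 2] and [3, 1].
y[0] = 2×3 = 6; y[1] = 2×1 + 2×3 = 8; y[2] = 2×1 = 2

[6, 8, 2]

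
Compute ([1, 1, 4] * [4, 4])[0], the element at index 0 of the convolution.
Use y[k] = Σ_i a[i]·b[k-i] at k=0. y[0] = 1×4 = 4

4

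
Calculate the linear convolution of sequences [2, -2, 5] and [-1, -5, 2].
y[0] = 2×-1 = -2; y[1] = 2×-5 + -2×-1 = -8; y[2] = 2×2 + -2×-5 + 5×-1 = 9; y[3] = -2×2 + 5×-5 = -29; y[4] = 5×2 = 10

[-2, -8, 9, -29, 10]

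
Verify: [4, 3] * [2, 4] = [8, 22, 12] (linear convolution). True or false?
Recompute linear convolution of [4, 3] and [2, 4]: y[0] = 4×2 = 8; y[1] = 4×4 + 3×2 = 22; y[2] = 3×4 = 12 → [8, 22, 12]. Given [8, 22, 12] matches, so answer: Yes

Yes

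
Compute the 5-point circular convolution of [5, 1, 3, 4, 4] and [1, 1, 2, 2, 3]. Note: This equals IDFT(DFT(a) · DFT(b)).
Either evaluate y[k] = Σ_j a[j]·b[(k-j) mod 5] directly, or use IDFT(DFT(a) · DFT(b)). y[0] = 5×1 + 1×3 + 3×2 + 4×2 + 4×1 = 26; y[1] = 5×1 + 1×1 + 3×3 + 4×2 + 4×2 = 31; y[2] = 5×2 + 1×1 + 3×1 + 4×3 + 4×2 = 34; y[3] = 5×2 + 1×2 + 3×1 + 4×1 + 4×3 = 31; y[4] = 5×3 + 1×2 + 3×2 + 4×1 + 4×1 = 31. Result: [26, 31, 34, 31, 31]

[26, 31, 34, 31, 31]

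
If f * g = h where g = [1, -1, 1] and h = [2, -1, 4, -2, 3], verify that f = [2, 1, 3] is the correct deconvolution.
Forward-compute [2, 1, 3] * [1, -1, 1]: h[0] = 2×1 = 2; h[1] = 2×-1 + 1×1 = -1; h[2] = 2×1 + 1×-1 + 3×1 = 4; h[3] = 1×1 + 3×-1 = -2; h[4] = 3×1 = 3 → [2, -1, 4, -2, 3]. Matches given h = [2, -1, 4, -2, 3], so verified.

Verified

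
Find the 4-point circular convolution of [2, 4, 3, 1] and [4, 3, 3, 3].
Use y[k] = Σ_j f[j]·g[(k-j) mod 4]. y[0] = 2×4 + 4×3 + 3×3 + 1×3 = 32; y[1] = 2×3 + 4×4 + 3×3 + 1×3 = 34; y[2] = 2×3 + 4×3 + 3×4 + 1×3 = 33; y[3] = 2×3 + 4×3 + 3×3 + 1×4 = 31. Result: [32, 34, 33, 31]

[32, 34, 33, 31]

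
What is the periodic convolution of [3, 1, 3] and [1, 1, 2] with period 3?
Use y[k] = Σ_j a[j]·b[(k-j) mod 3]. y[0] = 3×1 + 1×2 + 3×1 = 8; y[1] = 3×1 + 1×1 + 3×2 = 10; y[2] = 3×2 + 1×1 + 3×1 = 10. Result: [8, 10, 10]

[8, 10, 10]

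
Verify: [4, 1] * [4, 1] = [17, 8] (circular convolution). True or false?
Recompute circular convolution of [4, 1] and [4, 1]: y[0] = 4×4 + 1×1 = 17; y[1] = 4×1 + 1×4 = 8 → [17, 8]. Given [17, 8] matches, so answer: Yes

Yes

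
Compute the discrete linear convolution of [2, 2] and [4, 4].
y[0] = 2×4 = 8; y[1] = 2×4 + 2×4 = 16; y[2] = 2×4 = 8

[8, 16, 8]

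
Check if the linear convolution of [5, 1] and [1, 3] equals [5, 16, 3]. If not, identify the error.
Recompute linear convolution of [5, 1] and [1, 3]: y[0] = 5×1 = 5; y[1] = 5×3 + 1×1 = 16; y[2] = 1×3 = 3 → [5, 16, 3]. Given [5, 16, 3] matches, so answer: Yes

Yes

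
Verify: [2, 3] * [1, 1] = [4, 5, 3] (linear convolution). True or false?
Recompute linear convolution of [2, 3] and [1, 1]: y[0] = 2×1 = 2; y[1] = 2×1 + 3×1 = 5; y[2] = 3×1 = 3 → [2, 5, 3]. Compare to given [4, 5, 3]: they differ at index 0: given 4, correct 2, so answer: No

No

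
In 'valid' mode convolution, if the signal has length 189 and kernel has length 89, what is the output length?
'Valid' mode counts only positions where the kernel fully overlaps the signal: m - n + 1 = 189 - 89 + 1 = 101

101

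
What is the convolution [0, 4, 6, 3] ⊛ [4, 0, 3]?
y[0] = 0×4 = 0; y[1] = 0×0 + 4×4 = 16; y[2] = 0×3 + 4×0 + 6×4 = 24; y[3] = 4×3 + 6×0 + 3×4 = 24; y[4] = 6×3 + 3×0 = 18; y[5] = 3×3 = 9

[0, 16, 24, 24, 18, 9]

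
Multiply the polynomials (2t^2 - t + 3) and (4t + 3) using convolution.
Ascending coefficients: a = [3, -1, 2], b = [3, 4]. c[0] = 3×3 = 9; c[1] = 3×4 + -1×3 = 9; c[2] = -1×4 + 2×3 = 2; c[3] = 2×4 = 8. Result coefficients: [9, 9, 2, 8] → 8t^3 + 2t^2 + 9t + 9

8t^3 + 2t^2 + 9t + 9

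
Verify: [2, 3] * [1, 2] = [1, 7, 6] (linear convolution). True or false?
Recompute linear convolution of [2, 3] and [1, 2]: y[0] = 2×1 = 2; y[1] = 2×2 + 3×1 = 7; y[2] = 3×2 = 6 → [2, 7, 6]. Compare to given [1, 7, 6]: they differ at index 0: given 1, correct 2, so answer: No

No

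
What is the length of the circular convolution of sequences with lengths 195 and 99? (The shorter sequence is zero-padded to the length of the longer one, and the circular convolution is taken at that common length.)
Circular convolution (zero-padding the shorter input) has length max(m, n) = max(195, 99) = 195

195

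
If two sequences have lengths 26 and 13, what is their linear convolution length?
Linear/full convolution length: m + n - 1 = 26 + 13 - 1 = 38

38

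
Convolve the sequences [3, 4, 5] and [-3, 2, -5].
y[0] = 3×-3 = -9; y[1] = 3×2 + 4×-3 = -6; y[2] = 3×-5 + 4×2 + 5×-3 = -22; y[3] = 4×-5 + 5×2 = -10; y[4] = 5×-5 = -25

[-9, -6, -22, -10, -25]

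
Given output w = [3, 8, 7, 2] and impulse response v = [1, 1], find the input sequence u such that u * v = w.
Deconvolve w=[3, 8, 7, 2] by v=[1, 1]. Since v[0]=1, solve forward: u[0] = w[0] / 1 = 3; u[1] = (w[1] - 3×1) / 1 = 5; u[2] = (w[2] - 5×1) / 1 = 2. So u = [3, 5, 2]. Check by forward convolution: w[0] = 3×1 = 3; w[1] = 3×1 + 5×1 = 8; w[2] = 5×1 + 2×1 = 7; w[3] = 2×1 = 2

[3, 5, 2]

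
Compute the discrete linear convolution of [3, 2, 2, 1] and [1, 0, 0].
y[0] = 3×1 = 3; y[1] = 3×0 + 2×1 = 2; y[2] = 3×0 + 2×0 + 2×1 = 2; y[3] = 2×0 + 2×0 + 1×1 = 1; y[4] = 2×0 + 1×0 = 0; y[5] = 1×0 = 0

[3, 2, 2, 1, 0, 0]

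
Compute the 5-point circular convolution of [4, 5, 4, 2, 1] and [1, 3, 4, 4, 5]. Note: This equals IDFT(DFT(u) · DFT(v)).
Either evaluate y[k] = Σ_j u[j]·v[(k-j) mod 5] directly, or use IDFT(DFT(u) · DFT(v)). y[0] = 4×1 + 5×5 + 4×4 + 2×4 + 1×3 = 56; y[1] = 4×3 + 5×1 + 4×5 + 2×4 + 1×4 = 49; y[2] = 4×4 + 5×3 + 4×1 + 2×5 + 1×4 = 49; y[3] = 4×4 + 5×4 + 4×3 + 2×1 + 1×5 = 55; y[4] = 4×5 + 5×4 + 4×4 + 2×3 + 1×1 = 63. Result: [56, 49, 49, 55, 63]

[56, 49, 49, 55, 63]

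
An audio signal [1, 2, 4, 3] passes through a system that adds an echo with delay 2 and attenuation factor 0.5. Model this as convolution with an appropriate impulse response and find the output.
Direct-path + delayed-attenuated-path model → impulse response h = [1, 0, 0.5] (1 at lag 0, 0.5 at lag 2). Output y[n] = x[n] + 0.5·x[n - 2] (with x[n] = 0 outside 0..3): y[0] = 1 + 0.5×0 = 1; y[1] = 2 + 0.5×0 = 2; y[2] = 4 + 0.5×1 = 4.5; y[3] = 3 + 0.5×2 = 4.0; y[4] = 0 + 0.5×4 = 2.0; y[5] = 0 + 0.5×3 = 1.5. So y = [1, 2, 4.5, 4.0, 2.0, 1.5]

[1, 2, 4.5, 4.0, 2.0, 1.5]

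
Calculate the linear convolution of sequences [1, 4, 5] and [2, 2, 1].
y[0] = 1×2 = 2; y[1] = 1×2 + 4×2 = 10; y[2] = 1×1 + 4×2 + 5×2 = 19; y[3] = 4×1 + 5×2 = 14; y[4] = 5×1 = 5

[2, 10, 19, 14, 5]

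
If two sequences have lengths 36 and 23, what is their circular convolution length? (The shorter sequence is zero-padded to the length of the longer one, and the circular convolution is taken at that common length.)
Circular convolution (zero-padding the shorter input) has length max(m, n) = max(36, 23) = 36

36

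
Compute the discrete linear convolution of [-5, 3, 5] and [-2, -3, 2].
y[0] = -5×-2 = 10; y[1] = -5×-3 + 3×-2 = 9; y[2] = -5×2 + 3×-3 + 5×-2 = -29; y[3] = 3×2 + 5×-3 = -9; y[4] = 5×2 = 10

[10, 9, -29, -9, 10]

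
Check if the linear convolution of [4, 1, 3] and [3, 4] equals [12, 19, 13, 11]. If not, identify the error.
Recompute linear convolution of [4, 1, 3] and [3, 4]: y[0] = 4×3 = 12; y[1] = 4×4 + 1×3 = 19; y[2] = 1×4 + 3×3 = 13; y[3] = 3×4 = 12 → [12, 19, 13, 12]. Compare to given [12, 19, 13, 11]: they differ at index 3: given 11, correct 12, so answer: No

No. Error at index 3: given 11, correct 12.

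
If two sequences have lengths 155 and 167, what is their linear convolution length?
Linear/full convolution length: m + n - 1 = 155 + 167 - 1 = 321

321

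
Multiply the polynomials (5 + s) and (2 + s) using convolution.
Ascending coefficients: a = [5, 1], b = [2, 1]. c[0] = 5×2 = 10; c[1] = 5×1 + 1×2 = 7; c[2] = 1×1 = 1. Result coefficients: [10, 7, 1] → 10 + 7s + s^2

10 + 7s + s^2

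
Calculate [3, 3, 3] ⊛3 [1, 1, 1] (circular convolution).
Use y[k] = Σ_j f[j]·g[(k-j) mod 3]. y[0] = 3×1 + 3×1 + 3×1 = 9; y[1] = 3×1 + 3×1 + 3×1 = 9; y[2] = 3×1 + 3×1 + 3×1 = 9. Result: [9, 9, 9]

[9, 9, 9]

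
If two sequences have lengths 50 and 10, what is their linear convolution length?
Linear/full convolution length: m + n - 1 = 50 + 10 - 1 = 59

59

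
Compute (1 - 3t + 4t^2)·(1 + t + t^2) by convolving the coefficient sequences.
Ascending coefficients: a = [1, -3, 4], b = [1, 1, 1]. c[0] = 1×1 = 1; c[1] = 1×1 + -3×1 = -2; c[2] = 1×1 + -3×1 + 4×1 = 2; c[3] = -3×1 + 4×1 = 1; c[4] = 4×1 = 4. Result coefficients: [1, -2, 2, 1, 4] → 1 - 2t + 2t^2 + t^3 + 4t^4

1 - 2t + 2t^2 + t^3 + 4t^4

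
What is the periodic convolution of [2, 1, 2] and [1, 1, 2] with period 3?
Use y[k] = Σ_j u[j]·v[(k-j) mod 3]. y[0] = 2×1 + 1×2 + 2×1 = 6; y[1] = 2×1 + 1×1 + 2×2 = 7; y[2] = 2×2 + 1×1 + 2×1 = 7. Result: [6, 7, 7]

[6, 7, 7]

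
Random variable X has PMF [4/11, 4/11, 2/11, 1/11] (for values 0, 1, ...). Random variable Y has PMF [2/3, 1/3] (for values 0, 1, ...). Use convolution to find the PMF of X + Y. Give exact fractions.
P(X+Y=k) = Σ_i P(X=i)·P(Y=k-i) — a convolution of [4/11, 4/11, 2/11, 1/11] and [2/3, 1/3]. P(X+Y=0) = (4/11)×(2/3) = 8/33; P(X+Y=1) = (4/11)×(1/3) + (4/11)×(2/3) = 4/33 + 8/33 = 4/11; P(X+Y=2) = (4/11)×(1/3) + (2/11)×(2/3) = 4/33 + 4/33 = 8/33; P(X+Y=3) = (2/11)×(1/3) + (1/11)×(2/3) = 2/33 + 2/33 = 4/33; P(X+Y=4) = (1/11)×(1/3) = 1/33. PMF: [8/33, 4/11, 8/33, 4/33, 1/33] (sums to 1 ✓)

[8/33, 4/11, 8/33, 4/33, 1/33]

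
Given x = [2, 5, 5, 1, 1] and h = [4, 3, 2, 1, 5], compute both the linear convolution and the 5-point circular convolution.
Linear: y_lin[0] = 2×4 = 8; y_lin[1] = 2×3 + 5×4 = 26; y_lin[2] = 2×2 + 5×3 + 5×4 = 39; y_lin[3] = 2×1 + 5×2 + 5×3 + 1×4 = 31; y_lin[4] = 2×5 + 5×1 + 5×2 + 1×3 + 1×4 = 32; y_lin[5] = 5×5 + 5×1 + 1×2 + 1×3 = 35; y_lin[6] = 5×5 + 1×1 + 1×2 = 28; y_lin[7] = 1×5 + 1×1 = 6; y_lin[8] = 1×5 = 5 → [8, 26, 39, 31, 32, 35, 28, 6, 5]. Circular (length 5): y[0] = 2×4 + 5×5 + 5×1 + 1×2 + 1×3 = 43; y[1] = 2×3 + 5×4 + 5×5 + 1×1 + 1×2 = 54; y[2] = 2×2 + 5×3 + 5×4 + 1×5 + 1×1 = 45; y[3] = 2×1 + 5×2 + 5×3 + 1×4 + 1×5 = 36; y[4] = 2×5 + 5×1 + 5×2 + 1×3 + 1×4 = 32 → [43, 54, 45, 36, 32]

Linear: [8, 26, 39, 31, 32, 35, 28, 6, 5], Circular: [43, 54, 45, 36, 32]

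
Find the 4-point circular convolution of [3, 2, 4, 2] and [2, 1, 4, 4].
Use y[k] = Σ_j u[j]·v[(k-j) mod 4]. y[0] = 3×2 + 2×4 + 4×4 + 2×1 = 32; y[1] = 3×1 + 2×2 + 4×4 + 2×4 = 31; y[2] = 3×4 + 2×1 + 4×2 + 2×4 = 30; y[3] = 3×4 + 2×4 + 4×1 + 2×2 = 28. Result: [32, 31, 30, 28]

[32, 31, 30, 28]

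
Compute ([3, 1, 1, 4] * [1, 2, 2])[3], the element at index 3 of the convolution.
Use y[k] = Σ_i a[i]·b[k-i] at k=3. y[3] = 1×2 + 1×2 + 4×1 = 8

8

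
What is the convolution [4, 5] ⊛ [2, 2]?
y[0] = 4×2 = 8; y[1] = 4×2 + 5×2 = 18; y[2] = 5×2 = 10

[8, 18, 10]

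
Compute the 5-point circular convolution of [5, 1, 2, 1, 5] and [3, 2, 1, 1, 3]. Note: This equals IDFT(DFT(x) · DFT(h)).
Either evaluate y[k] = Σ_j x[j]·h[(k-j) mod 5] directly, or use IDFT(DFT(x) · DFT(h)). y[0] = 5×3 + 1×3 + 2×1 + 1×1 + 5×2 = 31; y[1] = 5×2 + 1×3 + 2×3 + 1×1 + 5×1 = 25; y[2] = 5×1 + 1×2 + 2×3 + 1×3 + 5×1 = 21; y[3] = 5×1 + 1×1 + 2×2 + 1×3 + 5×3 = 28; y[4] = 5×3 + 1×1 + 2×1 + 1×2 + 5×3 = 35. Result: [31, 25, 21, 28, 35]

[31, 25, 21, 28, 35]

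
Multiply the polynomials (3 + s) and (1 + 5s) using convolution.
Ascending coefficients: a = [3, 1], b = [1, 5]. c[0] = 3×1 = 3; c[1] = 3×5 + 1×1 = 16; c[2] = 1×5 = 5. Result coefficients: [3, 16, 5] → 3 + 16s + 5s^2

3 + 16s + 5s^2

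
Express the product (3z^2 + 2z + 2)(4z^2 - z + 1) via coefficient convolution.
Ascending coefficients: a = [2, 2, 3], b = [1, -1, 4]. c[0] = 2×1 = 2; c[1] = 2×-1 + 2×1 = 0; c[2] = 2×4 + 2×-1 + 3×1 = 9; c[3] = 2×4 + 3×-1 = 5; c[4] = 3×4 = 12. Result coefficients: [2, 0, 9, 5, 12] → 12z^4 + 5z^3 + 9z^2 + 2

12z^4 + 5z^3 + 9z^2 + 2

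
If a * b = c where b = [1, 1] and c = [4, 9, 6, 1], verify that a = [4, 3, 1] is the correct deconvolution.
Forward-compute [4, 3, 1] * [1, 1]: c[0] = 4×1 = 4; c[1] = 4×1 + 3×1 = 7; c[2] = 3×1 + 1×1 = 4; c[3] = 1×1 = 1 → [4, 7, 4, 1]. Does not match given c = [4, 9, 6, 1].

Not verified. [4, 3, 1] * [1, 1] = [4, 7, 4, 1], which differs from [4, 9, 6, 1] at index 1.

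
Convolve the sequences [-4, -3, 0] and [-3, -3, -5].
y[0] = -4×-3 = 12; y[1] = -4×-3 + -3×-3 = 21; y[2] = -4×-5 + -3×-3 + 0×-3 = 29; y[3] = -3×-5 + 0×-3 = 15; y[4] = 0×-5 = 0

[12, 21, 29, 15, 0]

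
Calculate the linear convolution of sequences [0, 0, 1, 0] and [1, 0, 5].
y[0] = 0×1 = 0; y[1] = 0×0 + 0×1 = 0; y[2] = 0×5 + 0×0 + 1×1 = 1; y[3] = 0×5 + 1×0 + 0×1 = 0; y[4] = 1×5 + 0×0 = 5; y[5] = 0×5 = 0

[0, 0, 1, 0, 5, 0]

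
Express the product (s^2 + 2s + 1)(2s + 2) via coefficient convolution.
Ascending coefficients: a = [1, 2, 1], b = [2, 2]. c[0] = 1×2 = 2; c[1] = 1×2 + 2×2 = 6; c[2] = 2×2 + 1×2 = 6; c[3] = 1×2 = 2. Result coefficients: [2, 6, 6, 2] → 2s^3 + 6s^2 + 6s + 2

2s^3 + 6s^2 + 6s + 2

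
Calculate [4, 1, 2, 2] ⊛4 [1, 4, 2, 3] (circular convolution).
Use y[k] = Σ_j x[j]·h[(k-j) mod 4]. y[0] = 4×1 + 1×3 + 2×2 + 2×4 = 19; y[1] = 4×4 + 1×1 + 2×3 + 2×2 = 27; y[2] = 4×2 + 1×4 + 2×1 + 2×3 = 20; y[3] = 4×3 + 1×2 + 2×4 + 2×1 = 24. Result: [19, 27, 20, 24]

[19, 27, 20, 24]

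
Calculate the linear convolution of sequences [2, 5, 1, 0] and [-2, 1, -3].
y[0] = 2×-2 = -4; y[1] = 2×1 + 5×-2 = -8; y[2] = 2×-3 + 5×1 + 1×-2 = -3; y[3] = 5×-3 + 1×1 + 0×-2 = -14; y[4] = 1×-3 + 0×1 = -3; y[5] = 0×-3 = 0

[-4, -8, -3, -14, -3, 0]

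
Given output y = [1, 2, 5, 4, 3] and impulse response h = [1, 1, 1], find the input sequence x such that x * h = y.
Deconvolve y=[1, 2, 5, 4, 3] by h=[1, 1, 1]. Since h[0]=1, solve forward: x[0] = y[0] / 1 = 1; x[1] = (y[1] - 1×1) / 1 = 1; x[2] = (y[2] - 1×1 - 1×1) / 1 = 3. So x = [1, 1, 3]. Check by forward convolution: y[0] = 1×1 = 1; y[1] = 1×1 + 1×1 = 2; y[2] = 1×1 + 1×1 + 3×1 = 5; y[3] = 1×1 + 3×1 = 4; y[4] = 3×1 = 3

[1, 1, 3]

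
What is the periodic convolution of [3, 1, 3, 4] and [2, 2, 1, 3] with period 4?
Use y[k] = Σ_j f[j]·g[(k-j) mod 4]. y[0] = 3×2 + 1×3 + 3×1 + 4×2 = 20; y[1] = 3×2 + 1×2 + 3×3 + 4×1 = 21; y[2] = 3×1 + 1×2 + 3×2 + 4×3 = 23; y[3] = 3×3 + 1×1 + 3×2 + 4×2 = 24. Result: [20, 21, 23, 24]

[20, 21, 23, 24]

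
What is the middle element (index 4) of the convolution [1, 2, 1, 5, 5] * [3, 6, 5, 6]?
Use y[k] = Σ_i a[i]·b[k-i] at k=4. y[4] = 2×6 + 1×5 + 5×6 + 5×3 = 62

62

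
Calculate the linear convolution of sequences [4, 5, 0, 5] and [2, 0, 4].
y[0] = 4×2 = 8; y[1] = 4×0 + 5×2 = 10; y[2] = 4×4 + 5×0 + 0×2 = 16; y[3] = 5×4 + 0×0 + 5×2 = 30; y[4] = 0×4 + 5×0 = 0; y[5] = 5×4 = 20

[8, 10, 16, 30, 0, 20]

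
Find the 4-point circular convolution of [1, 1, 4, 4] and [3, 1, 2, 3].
Use y[k] = Σ_j a[j]·b[(k-j) mod 4]. y[0] = 1×3 + 1×3 + 4×2 + 4×1 = 18; y[1] = 1×1 + 1×3 + 4×3 + 4×2 = 24; y[2] = 1×2 + 1×1 + 4×3 + 4×3 = 27; y[3] = 1×3 + 1×2 + 4×1 + 4×3 = 21. Result: [18, 24, 27, 21]

[18, 24, 27, 21]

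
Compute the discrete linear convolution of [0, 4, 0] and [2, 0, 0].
y[0] = 0×2 = 0; y[1] = 0×0 + 4×2 = 8; y[2] = 0×0 + 4×0 + 0×2 = 0; y[3] = 4×0 + 0×0 = 0; y[4] = 0×0 = 0

[0, 8, 0, 0, 0]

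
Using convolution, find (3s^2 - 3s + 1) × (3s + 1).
Ascending coefficients: a = [1, -3, 3], b = [1, 3]. c[0] = 1×1 = 1; c[1] = 1×3 + -3×1 = 0; c[2] = -3×3 + 3×1 = -6; c[3] = 3×3 = 9. Result coefficients: [1, 0, -6, 9] → 9s^3 - 6s^2 + 1

9s^3 - 6s^2 + 1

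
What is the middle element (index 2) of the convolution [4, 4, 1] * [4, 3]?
Use y[k] = Σ_i a[i]·b[k-i] at k=2. y[2] = 4×3 + 1×4 = 16

16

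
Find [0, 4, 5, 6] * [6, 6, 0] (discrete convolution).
y[0] = 0×6 = 0; y[1] = 0×6 + 4×6 = 24; y[2] = 0×0 + 4×6 + 5×6 = 54; y[3] = 4×0 + 5×6 + 6×6 = 66; y[4] = 5×0 + 6×6 = 36; y[5] = 6×0 = 0

[0, 24, 54, 66, 36, 0]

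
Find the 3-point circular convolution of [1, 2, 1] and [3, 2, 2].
Use y[k] = Σ_j a[j]·b[(k-j) mod 3]. y[0] = 1×3 + 2×2 + 1×2 = 9; y[1] = 1×2 + 2×3 + 1×2 = 10; y[2] = 1×2 + 2×2 + 1×3 = 9. Result: [9, 10, 9]

[9, 10, 9]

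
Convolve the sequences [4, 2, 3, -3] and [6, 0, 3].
y[0] = 4×6 = 24; y[1] = 4×0 + 2×6 = 12; y[2] = 4×3 + 2×0 + 3×6 = 30; y[3] = 2×3 + 3×0 + -3×6 = -12; y[4] = 3×3 + -3×0 = 9; y[5] = -3×3 = -9

[24, 12, 30, -12, 9, -9]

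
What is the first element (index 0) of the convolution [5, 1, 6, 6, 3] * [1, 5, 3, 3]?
Use y[k] = Σ_i a[i]·b[k-i] at k=0. y[0] = 5×1 = 5

5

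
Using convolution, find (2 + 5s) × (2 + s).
Ascending coefficients: a = [2, 5], b = [2, 1]. c[0] = 2×2 = 4; c[1] = 2×1 + 5×2 = 12; c[2] = 5×1 = 5. Result coefficients: [4, 12, 5] → 4 + 12s + 5s^2

4 + 12s + 5s^2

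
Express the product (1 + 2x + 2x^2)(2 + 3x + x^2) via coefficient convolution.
Ascending coefficients: a = [1, 2, 2], b = [2, 3, 1]. c[0] = 1×2 = 2; c[1] = 1×3 + 2×2 = 7; c[2] = 1×1 + 2×3 + 2×2 = 11; c[3] = 2×1 + 2×3 = 8; c[4] = 2×1 = 2. Result coefficients: [2, 7, 11, 8, 2] → 2 + 7x + 11x^2 + 8x^3 + 2x^4

2 + 7x + 11x^2 + 8x^3 + 2x^4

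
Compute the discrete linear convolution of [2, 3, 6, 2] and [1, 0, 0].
y[0] = 2×1 = 2; y[1] = 2×0 + 3×1 = 3; y[2] = 2×0 + 3×0 + 6×1 = 6; y[3] = 3×0 + 6×0 + 2×1 = 2; y[4] = 6×0 + 2×0 = 0; y[5] = 2×0 = 0

[2, 3, 6, 2, 0, 0]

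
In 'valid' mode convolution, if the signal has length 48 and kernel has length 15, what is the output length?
'Valid' mode counts only positions where the kernel fully overlaps the signal: m - n + 1 = 48 - 15 + 1 = 34

34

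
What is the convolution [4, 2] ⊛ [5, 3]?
y[0] = 4×5 = 20; y[1] = 4×3 + 2×5 = 22; y[2] = 2×3 = 6

[20, 22, 6]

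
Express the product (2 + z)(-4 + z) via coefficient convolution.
Ascending coefficients: a = [2, 1], b = [-4, 1]. c[0] = 2×-4 = -8; c[1] = 2×1 + 1×-4 = -2; c[2] = 1×1 = 1. Result coefficients: [-8, -2, 1] → -8 - 2z + z^2

-8 - 2z + z^2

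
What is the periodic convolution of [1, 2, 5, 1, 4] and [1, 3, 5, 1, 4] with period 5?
Use y[k] = Σ_j f[j]·g[(k-j) mod 5]. y[0] = 1×1 + 2×4 + 5×1 + 1×5 + 4×3 = 31; y[1] = 1×3 + 2×1 + 5×4 + 1×1 + 4×5 = 46; y[2] = 1×5 + 2×3 + 5×1 + 1×4 + 4×1 = 24; y[3] = 1×1 + 2×5 + 5×3 + 1×1 + 4×4 = 43; y[4] = 1×4 + 2×1 + 5×5 + 1×3 + 4×1 = 38. Result: [31, 46, 24, 43, 38]

[31, 46, 24, 43, 38]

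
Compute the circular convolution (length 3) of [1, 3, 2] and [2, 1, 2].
Use y[k] = Σ_j x[j]·h[(k-j) mod 3]. y[0] = 1×2 + 3×2 + 2×1 = 10; y[1] = 1×1 + 3×2 + 2×2 = 11; y[2] = 1×2 + 3×1 + 2×2 = 9. Result: [10, 11, 9]

[10, 11, 9]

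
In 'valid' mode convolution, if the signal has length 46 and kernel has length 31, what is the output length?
'Valid' mode counts only positions where the kernel fully overlaps the signal: m - n + 1 = 46 - 31 + 1 = 16

16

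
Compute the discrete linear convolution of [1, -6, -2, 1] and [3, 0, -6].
y[0] = 1×3 = 3; y[1] = 1×0 + -6×3 = -18; y[2] = 1×-6 + -6×0 + -2×3 = -12; y[3] = -6×-6 + -2×0 + 1×3 = 39; y[4] = -2×-6 + 1×0 = 12; y[5] = 1×-6 = -6

[3, -18, -12, 39, 12, -6]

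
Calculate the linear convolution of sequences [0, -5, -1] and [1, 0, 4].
y[0] = 0×1 = 0; y[1] = 0×0 + -5×1 = -5; y[2] = 0×4 + -5×0 + -1×1 = -1; y[3] = -5×4 + -1×0 = -20; y[4] = -1×4 = -4

[0, -5, -1, -20, -4]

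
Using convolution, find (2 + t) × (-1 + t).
Ascending coefficients: a = [2, 1], b = [-1, 1]. c[0] = 2×-1 = -2; c[1] = 2×1 + 1×-1 = 1; c[2] = 1×1 = 1. Result coefficients: [-2, 1, 1] → -2 + t + t^2

-2 + t + t^2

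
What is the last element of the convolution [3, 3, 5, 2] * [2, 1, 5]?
Use y[k] = Σ_i a[i]·b[k-i] at k=5. y[5] = 2×5 = 10

10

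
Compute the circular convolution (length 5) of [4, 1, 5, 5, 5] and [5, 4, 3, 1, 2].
Use y[k] = Σ_j x[j]·h[(k-j) mod 5]. y[0] = 4×5 + 1×2 + 5×1 + 5×3 + 5×4 = 62; y[1] = 4×4 + 1×5 + 5×2 + 5×1 + 5×3 = 51; y[2] = 4×3 + 1×4 + 5×5 + 5×2 + 5×1 = 56; y[3] = 4×1 + 1×3 + 5×4 + 5×5 + 5×2 = 62; y[4] = 4×2 + 1×1 + 5×3 + 5×4 + 5×5 = 69. Result: [62, 51, 56, 62, 69]

[62, 51, 56, 62, 69]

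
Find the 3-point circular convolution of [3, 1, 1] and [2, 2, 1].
Use y[k] = Σ_j f[j]·g[(k-j) mod 3]. y[0] = 3×2 + 1×1 + 1×2 = 9; y[1] = 3×2 + 1×2 + 1×1 = 9; y[2] = 3×1 + 1×2 + 1×2 = 7. Result: [9, 9, 7]

[9, 9, 7]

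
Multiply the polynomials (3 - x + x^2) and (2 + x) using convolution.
Ascending coefficients: a = [3, -1, 1], b = [2, 1]. c[0] = 3×2 = 6; c[1] = 3×1 + -1×2 = 1; c[2] = -1×1 + 1×2 = 1; c[3] = 1×1 = 1. Result coefficients: [6, 1, 1, 1] → 6 + x + x^2 + x^3

6 + x + x^2 + x^3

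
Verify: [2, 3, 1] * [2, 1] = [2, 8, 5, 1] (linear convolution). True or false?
Recompute linear convolution of [2, 3, 1] and [2, 1]: y[0] = 2×2 = 4; y[1] = 2×1 + 3×2 = 8; y[2] = 3×1 + 1×2 = 5; y[3] = 1×1 = 1 → [4, 8, 5, 1]. Compare to given [2, 8, 5, 1]: they differ at index 0: given 2, correct 4, so answer: No

No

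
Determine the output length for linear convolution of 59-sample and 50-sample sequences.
Linear/full convolution length: m + n - 1 = 59 + 50 - 1 = 108

108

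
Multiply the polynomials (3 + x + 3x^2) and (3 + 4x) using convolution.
Ascending coefficients: a = [3, 1, 3], b = [3, 4]. c[0] = 3×3 = 9; c[1] = 3×4 + 1×3 = 15; c[2] = 1×4 + 3×3 = 13; c[3] = 3×4 = 12. Result coefficients: [9, 15, 13, 12] → 9 + 15x + 13x^2 + 12x^3

9 + 15x + 13x^2 + 12x^3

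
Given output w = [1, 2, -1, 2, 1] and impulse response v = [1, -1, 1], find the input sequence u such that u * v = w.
Deconvolve w=[1, 2, -1, 2, 1] by v=[1, -1, 1]. Since v[0]=1, solve forward: u[0] = w[0] / 1 = 1; u[1] = (w[1] - 1×-1) / 1 = 3; u[2] = (w[2] - 3×-1 - 1×1) / 1 = 1. So u = [1, 3, 1]. Check by forward convolution: w[0] = 1×1 = 1; w[1] = 1×-1 + 3×1 = 2; w[2] = 1×1 + 3×-1 + 1×1 = -1; w[3] = 3×1 + 1×-1 = 2; w[4] = 1×1 = 1

[1, 3, 1]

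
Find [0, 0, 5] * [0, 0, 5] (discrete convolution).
y[0] = 0×0 = 0; y[1] = 0×0 + 0×0 = 0; y[2] = 0×5 + 0×0 + 5×0 = 0; y[3] = 0×5 + 5×0 = 0; y[4] = 5×5 = 25

[0, 0, 0, 0, 25]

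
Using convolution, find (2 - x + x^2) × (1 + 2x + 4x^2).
Ascending coefficients: a = [2, -1, 1], b = [1, 2, 4]. c[0] = 2×1 = 2; c[1] = 2×2 + -1×1 = 3; c[2] = 2×4 + -1×2 + 1×1 = 7; c[3] = -1×4 + 1×2 = -2; c[4] = 1×4 = 4. Result coefficients: [2, 3, 7, -2, 4] → 2 + 3x + 7x^2 - 2x^3 + 4x^4

2 + 3x + 7x^2 - 2x^3 + 4x^4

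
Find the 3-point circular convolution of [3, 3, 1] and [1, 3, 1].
Use y[k] = Σ_j s[j]·t[(k-j) mod 3]. y[0] = 3×1 + 3×1 + 1×3 = 9; y[1] = 3×3 + 3×1 + 1×1 = 13; y[2] = 3×1 + 3×3 + 1×1 = 13. Result: [9, 13, 13]

[9, 13, 13]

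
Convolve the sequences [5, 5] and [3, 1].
y[0] = 5×3 = 15; y[1] = 5×1 + 5×3 = 20; y[2] = 5×1 = 5

[15, 20, 5]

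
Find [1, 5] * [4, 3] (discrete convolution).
y[0] = 1×4 = 4; y[1] = 1×3 + 5×4 = 23; y[2] = 5×3 = 15

[4, 23, 15]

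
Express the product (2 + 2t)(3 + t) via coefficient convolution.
Ascending coefficients: a = [2, 2], b = [3, 1]. c[0] = 2×3 = 6; c[1] = 2×1 + 2×3 = 8; c[2] = 2×1 = 2. Result coefficients: [6, 8, 2] → 6 + 8t + 2t^2

6 + 8t + 2t^2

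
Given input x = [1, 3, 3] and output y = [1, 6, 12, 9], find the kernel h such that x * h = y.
Output length 4 = len(x) + len(h) - 1 ⇒ len(h) = 2. Solve h forward using h[k] = (y[k] - Σ_{i≥1} x[i]·h[k-i]) / x[0]: h[0] = y[0] / x[0] = 1 / 1 = 1; h[1] = (y[1] - 3×1) / x[0] = (6 - 3×1) / 1 = 3. So h = [1, 3]. Forward-check [1, 3, 3] * [1, 3]: y[0] = 1×1 = 1; y[1] = 1×3 + 3×1 = 6; y[2] = 3×3 + 3×1 = 12; y[3] = 3×3 = 9 → [1, 6, 12, 9] ✓

[1, 3]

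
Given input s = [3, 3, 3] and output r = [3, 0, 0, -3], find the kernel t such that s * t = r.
Output length 4 = len(s) + len(t) - 1 ⇒ len(t) = 2. Solve t forward using t[k] = (r[k] - Σ_{i≥1} s[i]·t[k-i]) / s[0]: t[0] = r[0] / s[0] = 3 / 3 = 1; t[1] = (r[1] - 3×1) / s[0] = (0 - 3×1) / 3 = -1. So t = [1, -1]. Forward-check [3, 3, 3] * [1, -1]: r[0] = 3×1 = 3; r[1] = 3×-1 + 3×1 = 0; r[2] = 3×-1 + 3×1 = 0; r[3] = 3×-1 = -3 → [3, 0, 0, -3] ✓

[1, -1]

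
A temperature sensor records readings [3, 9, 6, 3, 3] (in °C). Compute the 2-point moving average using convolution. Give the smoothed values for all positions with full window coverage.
2-point moving average kernel = [1, 1]. Apply in 'valid' mode (full window coverage): avg[0] = (3 + 9) / 2 = 6.0; avg[1] = (9 + 6) / 2 = 7.5; avg[2] = (6 + 3) / 2 = 4.5; avg[3] = (3 + 3) / 2 = 3.0. Smoothed values: [6.0, 7.5, 4.5, 3.0]

[6.0, 7.5, 4.5, 3.0]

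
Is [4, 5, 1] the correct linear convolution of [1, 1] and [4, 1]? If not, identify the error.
Recompute linear convolution of [1, 1] and [4, 1]: y[0] = 1×4 = 4; y[1] = 1×1 + 1×4 = 5; y[2] = 1×1 = 1 → [4, 5, 1]. Given [4, 5, 1] matches, so answer: Yes

Yes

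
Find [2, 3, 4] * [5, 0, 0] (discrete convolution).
y[0] = 2×5 = 10; y[1] = 2×0 + 3×5 = 15; y[2] = 2×0 + 3×0 + 4×5 = 20; y[3] = 3×0 + 4×0 = 0; y[4] = 4×0 = 0

[10, 15, 20, 0, 0]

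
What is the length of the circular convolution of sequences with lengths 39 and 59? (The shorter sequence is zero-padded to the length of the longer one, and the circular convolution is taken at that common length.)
Circular convolution (zero-padding the shorter input) has length max(m, n) = max(39, 59) = 59

59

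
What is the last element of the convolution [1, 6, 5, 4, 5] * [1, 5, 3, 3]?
Use y[k] = Σ_i a[i]·b[k-i] at k=7. y[7] = 5×3 = 15

15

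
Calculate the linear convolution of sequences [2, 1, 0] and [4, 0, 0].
y[0] = 2×4 = 8; y[1] = 2×0 + 1×4 = 4; y[2] = 2×0 + 1×0 + 0×4 = 0; y[3] = 1×0 + 0×0 = 0; y[4] = 0×0 = 0

[8, 4, 0, 0, 0]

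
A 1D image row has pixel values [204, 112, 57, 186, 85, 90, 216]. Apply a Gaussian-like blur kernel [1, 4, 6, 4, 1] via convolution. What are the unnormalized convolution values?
Convolve image row [204, 112, 57, 186, 85, 90, 216] with kernel [1, 4, 6, 4, 1]: y[0] = 204×1 = 204; y[1] = 204×4 + 112×1 = 928; y[2] = 204×6 + 112×4 + 57×1 = 1729; y[3] = 204×4 + 112×6 + 57×4 + 186×1 = 1902; y[4] = 204×1 + 112×4 + 57×6 + 186×4 + 85×1 = 1823; y[5] = 112×1 + 57×4 + 186×6 + 85×4 + 90×1 = 1886; y[6] = 57×1 + 186×4 + 85×6 + 90×4 + 216×1 = 1887; y[7] = 186×1 + 85×4 + 90×6 + 216×4 = 1930; y[8] = 85×1 + 90×4 + 216×6 = 1741; y[9] = 90×1 + 216×4 = 954; y[10] = 216×1 = 216 → [204, 928, 1729, 1902, 1823, 1886, 1887, 1930, 1741, 954, 216]. Normalization factor = sum(kernel) = 16.

[204, 928, 1729, 1902, 1823, 1886, 1887, 1930, 1741, 954, 216]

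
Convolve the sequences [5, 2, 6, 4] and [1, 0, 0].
y[0] = 5×1 = 5; y[1] = 5×0 + 2×1 = 2; y[2] = 5×0 + 2×0 + 6×1 = 6; y[3] = 2×0 + 6×0 + 4×1 = 4; y[4] = 6×0 + 4×0 = 0; y[5] = 4×0 = 0

[5, 2, 6, 4, 0, 0]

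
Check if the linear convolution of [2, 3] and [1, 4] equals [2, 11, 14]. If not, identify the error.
Recompute linear convolution of [2, 3] and [1, 4]: y[0] = 2×1 = 2; y[1] = 2×4 + 3×1 = 11; y[2] = 3×4 = 12 → [2, 11, 12]. Compare to given [2, 11, 14]: they differ at index 2: given 14, correct 12, so answer: No

No. Error at index 2: given 14, correct 12.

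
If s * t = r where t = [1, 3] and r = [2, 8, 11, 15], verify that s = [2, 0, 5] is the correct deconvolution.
Forward-compute [2, 0, 5] * [1, 3]: r[0] = 2×1 = 2; r[1] = 2×3 + 0×1 = 6; r[2] = 0×3 + 5×1 = 5; r[3] = 5×3 = 15 → [2, 6, 5, 15]. Does not match given r = [2, 8, 11, 15].

Not verified. [2, 0, 5] * [1, 3] = [2, 6, 5, 15], which differs from [2, 8, 11, 15] at index 1.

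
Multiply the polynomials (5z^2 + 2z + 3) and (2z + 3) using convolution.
Ascending coefficients: a = [3, 2, 5], b = [3, 2]. c[0] = 3×3 = 9; c[1] = 3×2 + 2×3 = 12; c[2] = 2×2 + 5×3 = 19; c[3] = 5×2 = 10. Result coefficients: [9, 12, 19, 10] → 10z^3 + 19z^2 + 12z + 9

10z^3 + 19z^2 + 12z + 9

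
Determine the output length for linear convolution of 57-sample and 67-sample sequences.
Linear/full convolution length: m + n - 1 = 57 + 67 - 1 = 123

123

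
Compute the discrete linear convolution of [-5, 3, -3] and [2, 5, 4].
y[0] = -5×2 = -10; y[1] = -5×5 + 3×2 = -19; y[2] = -5×4 + 3×5 + -3×2 = -11; y[3] = 3×4 + -3×5 = -3; y[4] = -3×4 = -12

[-10, -19, -11, -3, -12]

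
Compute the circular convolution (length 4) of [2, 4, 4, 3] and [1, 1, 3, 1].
Use y[k] = Σ_j s[j]·t[(k-j) mod 4]. y[0] = 2×1 + 4×1 + 4×3 + 3×1 = 21; y[1] = 2×1 + 4×1 + 4×1 + 3×3 = 19; y[2] = 2×3 + 4×1 + 4×1 + 3×1 = 17; y[3] = 2×1 + 4×3 + 4×1 + 3×1 = 21. Result: [21, 19, 17, 21]

[21, 19, 17, 21]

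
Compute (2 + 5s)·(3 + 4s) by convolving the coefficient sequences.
Ascending coefficients: a = [2, 5], b = [3, 4]. c[0] = 2×3 = 6; c[1] = 2×4 + 5×3 = 23; c[2] = 5×4 = 20. Result coefficients: [6, 23, 20] → 6 + 23s + 20s^2

6 + 23s + 20s^2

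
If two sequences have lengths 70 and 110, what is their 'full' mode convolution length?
Linear/full convolution length: m + n - 1 = 70 + 110 - 1 = 179

179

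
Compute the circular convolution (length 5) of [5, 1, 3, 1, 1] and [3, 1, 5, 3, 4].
Use y[k] = Σ_j a[j]·b[(k-j) mod 5]. y[0] = 5×3 + 1×4 + 3×3 + 1×5 + 1×1 = 34; y[1] = 5×1 + 1×3 + 3×4 + 1×3 + 1×5 = 28; y[2] = 5×5 + 1×1 + 3×3 + 1×4 + 1×3 = 42; y[3] = 5×3 + 1×5 + 3×1 + 1×3 + 1×4 = 30; y[4] = 5×4 + 1×3 + 3×5 + 1×1 + 1×3 = 42. Result: [34, 28, 42, 30, 42]

[34, 28, 42, 30, 42]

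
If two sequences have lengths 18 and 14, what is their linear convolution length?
Linear/full convolution length: m + n - 1 = 18 + 14 - 1 = 31

31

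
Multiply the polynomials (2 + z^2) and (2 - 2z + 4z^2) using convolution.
Ascending coefficients: a = [2, 0, 1], b = [2, -2, 4]. c[0] = 2×2 = 4; c[1] = 2×-2 + 0×2 = -4; c[2] = 2×4 + 0×-2 + 1×2 = 10; c[3] = 0×4 + 1×-2 = -2; c[4] = 1×4 = 4. Result coefficients: [4, -4, 10, -2, 4] → 4 - 4z + 10z^2 - 2z^3 + 4z^4

4 - 4z + 10z^2 - 2z^3 + 4z^4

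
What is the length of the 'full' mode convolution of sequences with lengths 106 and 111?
Linear/full convolution length: m + n - 1 = 106 + 111 - 1 = 216

216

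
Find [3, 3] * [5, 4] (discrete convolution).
y[0] = 3×5 = 15; y[1] = 3×4 + 3×5 = 27; y[2] = 3×4 = 12

[15, 27, 12]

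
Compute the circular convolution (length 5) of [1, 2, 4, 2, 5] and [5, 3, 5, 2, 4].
Use y[k] = Σ_j s[j]·t[(k-j) mod 5]. y[0] = 1×5 + 2×4 + 4×2 + 2×5 + 5×3 = 46; y[1] = 1×3 + 2×5 + 4×4 + 2×2 + 5×5 = 58; y[2] = 1×5 + 2×3 + 4×5 + 2×4 + 5×2 = 49; y[3] = 1×2 + 2×5 + 4×3 + 2×5 + 5×4 = 54; y[4] = 1×4 + 2×2 + 4×5 + 2×3 + 5×5 = 59. Result: [46, 58, 49, 54, 59]

[46, 58, 49, 54, 59]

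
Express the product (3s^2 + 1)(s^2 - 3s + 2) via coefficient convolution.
Ascending coefficients: a = [1, 0, 3], b = [2, -3, 1]. c[0] = 1×2 = 2; c[1] = 1×-3 + 0×2 = -3; c[2] = 1×1 + 0×-3 + 3×2 = 7; c[3] = 0×1 + 3×-3 = -9; c[4] = 3×1 = 3. Result coefficients: [2, -3, 7, -9, 3] → 3s^4 - 9s^3 + 7s^2 - 3s + 2

3s^4 - 9s^3 + 7s^2 - 3s + 2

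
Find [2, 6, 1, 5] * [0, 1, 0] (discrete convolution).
y[0] = 2×0 = 0; y[1] = 2×1 + 6×0 = 2; y[2] = 2×0 + 6×1 + 1×0 = 6; y[3] = 6×0 + 1×1 + 5×0 = 1; y[4] = 1×0 + 5×1 = 5; y[5] = 5×0 = 0

[0, 2, 6, 1, 5, 0]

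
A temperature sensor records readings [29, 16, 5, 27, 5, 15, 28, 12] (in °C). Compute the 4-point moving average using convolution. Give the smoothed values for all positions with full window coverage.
4-point moving average kernel = [1, 1, 1, 1]. Apply in 'valid' mode (full window coverage): avg[0] = (29 + 16 + 5 + 27) / 4 = 19.25; avg[1] = (16 + 5 + 27 + 5) / 4 = 13.25; avg[2] = (5 + 27 + 5 + 15) / 4 = 13.0; avg[3] = (27 + 5 + 15 + 28) / 4 = 18.75; avg[4] = (5 + 15 + 28 + 12) / 4 = 15.0. Smoothed values: [19.25, 13.25, 13.0, 18.75, 15.0]

[19.25, 13.25, 13.0, 18.75, 15.0]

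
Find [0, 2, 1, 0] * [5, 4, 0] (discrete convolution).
y[0] = 0×5 = 0; y[1] = 0×4 + 2×5 = 10; y[2] = 0×0 + 2×4 + 1×5 = 13; y[3] = 2×0 + 1×4 + 0×5 = 4; y[4] = 1×0 + 0×4 = 0; y[5] = 0×0 = 0

[0, 10, 13, 4, 0, 0]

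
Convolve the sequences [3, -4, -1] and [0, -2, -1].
y[0] = 3×0 = 0; y[1] = 3×-2 + -4×0 = -6; y[2] = 3×-1 + -4×-2 + -1×0 = 5; y[3] = -4×-1 + -1×-2 = 6; y[4] = -1×-1 = 1

[0, -6, 5, 6, 1]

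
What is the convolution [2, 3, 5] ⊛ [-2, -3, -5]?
y[0] = 2×-2 = -4; y[1] = 2×-3 + 3×-2 = -12; y[2] = 2×-5 + 3×-3 + 5×-2 = -29; y[3] = 3×-5 + 5×-3 = -30; y[4] = 5×-5 = -25

[-4, -12, -29, -30, -25]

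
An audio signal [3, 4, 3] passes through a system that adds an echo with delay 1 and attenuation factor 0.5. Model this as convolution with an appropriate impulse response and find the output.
Direct-path + delayed-attenuated-path model → impulse response h = [1, 0.5] (1 at lag 0, 0.5 at lag 1). Output y[n] = x[n] + 0.5·x[n - 1] (with x[n] = 0 outside 0..2): y[0] = 3 + 0.5×0 = 3; y[1] = 4 + 0.5×3 = 5.5; y[2] = 3 + 0.5×4 = 5.0; y[3] = 0 + 0.5×3 = 1.5. So y = [3, 5.5, 5.0, 1.5]

[3, 5.5, 5.0, 1.5]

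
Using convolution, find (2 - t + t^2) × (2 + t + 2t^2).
Ascending coefficients: a = [2, -1, 1], b = [2, 1, 2]. c[0] = 2×2 = 4; c[1] = 2×1 + -1×2 = 0; c[2] = 2×2 + -1×1 + 1×2 = 5; c[3] = -1×2 + 1×1 = -1; c[4] = 1×2 = 2. Result coefficients: [4, 0, 5, -1, 2] → 4 + 5t^2 - t^3 + 2t^4

4 + 5t^2 - t^3 + 2t^4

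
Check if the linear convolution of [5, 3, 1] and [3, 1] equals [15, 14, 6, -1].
Recompute linear convolution of [5, 3, 1] and [3, 1]: y[0] = 5×3 = 15; y[1] = 5×1 + 3×3 = 14; y[2] = 3×1 + 1×3 = 6; y[3] = 1×1 = 1 → [15, 14, 6, 1]. Compare to given [15, 14, 6, -1]: they differ at index 3: given -1, correct 1, so answer: No

No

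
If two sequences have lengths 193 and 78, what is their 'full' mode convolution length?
Linear/full convolution length: m + n - 1 = 193 + 78 - 1 = 270

270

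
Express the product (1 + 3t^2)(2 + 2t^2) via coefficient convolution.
Ascending coefficients: a = [1, 0, 3], b = [2, 0, 2]. c[0] = 1×2 = 2; c[1] = 1×0 + 0×2 = 0; c[2] = 1×2 + 0×0 + 3×2 = 8; c[3] = 0×2 + 3×0 = 0; c[4] = 3×2 = 6. Result coefficients: [2, 0, 8, 0, 6] → 2 + 8t^2 + 6t^4

2 + 8t^2 + 6t^4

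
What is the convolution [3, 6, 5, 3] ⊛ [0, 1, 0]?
y[0] = 3×0 = 0; y[1] = 3×1 + 6×0 = 3; y[2] = 3×0 + 6×1 + 5×0 = 6; y[3] = 6×0 + 5×1 + 3×0 = 5; y[4] = 5×0 + 3×1 = 3; y[5] = 3×0 = 0

[0, 3, 6, 5, 3, 0]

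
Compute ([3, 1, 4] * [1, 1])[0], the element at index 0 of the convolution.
Use y[k] = Σ_i a[i]·b[k-i] at k=0. y[0] = 3×1 = 3

3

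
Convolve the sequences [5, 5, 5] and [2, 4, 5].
y[0] = 5×2 = 10; y[1] = 5×4 + 5×2 = 30; y[2] = 5×5 + 5×4 + 5×2 = 55; y[3] = 5×5 + 5×4 = 45; y[4] = 5×5 = 25

[10, 30, 55, 45, 25]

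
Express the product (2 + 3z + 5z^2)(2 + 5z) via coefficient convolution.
Ascending coefficients: a = [2, 3, 5], b = [2, 5]. c[0] = 2×2 = 4; c[1] = 2×5 + 3×2 = 16; c[2] = 3×5 + 5×2 = 25; c[3] = 5×5 = 25. Result coefficients: [4, 16, 25, 25] → 4 + 16z + 25z^2 + 25z^3

4 + 16z + 25z^2 + 25z^3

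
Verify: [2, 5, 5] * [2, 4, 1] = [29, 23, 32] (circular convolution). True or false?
Recompute circular convolution of [2, 5, 5] and [2, 4, 1]: y[0] = 2×2 + 5×1 + 5×4 = 29; y[1] = 2×4 + 5×2 + 5×1 = 23; y[2] = 2×1 + 5×4 + 5×2 = 32 → [29, 23, 32]. Given [29, 23, 32] matches, so answer: Yes

Yes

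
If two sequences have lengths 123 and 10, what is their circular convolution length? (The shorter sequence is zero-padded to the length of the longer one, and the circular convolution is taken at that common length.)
Circular convolution (zero-padding the shorter input) has length max(m, n) = max(123, 10) = 123

123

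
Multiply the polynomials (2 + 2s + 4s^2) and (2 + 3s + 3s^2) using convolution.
Ascending coefficients: a = [2, 2, 4], b = [2, 3, 3]. c[0] = 2×2 = 4; c[1] = 2×3 + 2×2 = 10; c[2] = 2×3 + 2×3 + 4×2 = 20; c[3] = 2×3 + 4×3 = 18; c[4] = 4×3 = 12. Result coefficients: [4, 10, 20, 18, 12] → 4 + 10s + 20s^2 + 18s^3 + 12s^4

4 + 10s + 20s^2 + 18s^3 + 12s^4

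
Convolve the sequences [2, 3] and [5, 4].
y[0] = 2×5 = 10; y[1] = 2×4 + 3×5 = 23; y[2] = 3×4 = 12

[10, 23, 12]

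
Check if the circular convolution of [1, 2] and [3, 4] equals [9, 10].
Recompute circular convolution of [1, 2] and [3, 4]: y[0] = 1×3 + 2×4 = 11; y[1] = 1×4 + 2×3 = 10 → [11, 10]. Compare to given [9, 10]: they differ at index 0: given 9, correct 11, so answer: No

No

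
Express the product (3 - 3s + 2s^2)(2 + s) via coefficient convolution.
Ascending coefficients: a = [3, -3, 2], b = [2, 1]. c[0] = 3×2 = 6; c[1] = 3×1 + -3×2 = -3; c[2] = -3×1 + 2×2 = 1; c[3] = 2×1 = 2. Result coefficients: [6, -3, 1, 2] → 6 - 3s + s^2 + 2s^3

6 - 3s + s^2 + 2s^3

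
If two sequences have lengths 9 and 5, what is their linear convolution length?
Linear/full convolution length: m + n - 1 = 9 + 5 - 1 = 13

13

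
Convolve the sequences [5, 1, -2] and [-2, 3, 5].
y[0] = 5×-2 = -10; y[1] = 5×3 + 1×-2 = 13; y[2] = 5×5 + 1×3 + -2×-2 = 32; y[3] = 1×5 + -2×3 = -1; y[4] = -2×5 = -10

[-10, 13, 32, -1, -10]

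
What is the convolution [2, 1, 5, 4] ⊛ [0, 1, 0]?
y[0] = 2×0 = 0; y[1] = 2×1 + 1×0 = 2; y[2] = 2×0 + 1×1 + 5×0 = 1; y[3] = 1×0 + 5×1 + 4×0 = 5; y[4] = 5×0 + 4×1 = 4; y[5] = 4×0 = 0

[0, 2, 1, 5, 4, 0]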